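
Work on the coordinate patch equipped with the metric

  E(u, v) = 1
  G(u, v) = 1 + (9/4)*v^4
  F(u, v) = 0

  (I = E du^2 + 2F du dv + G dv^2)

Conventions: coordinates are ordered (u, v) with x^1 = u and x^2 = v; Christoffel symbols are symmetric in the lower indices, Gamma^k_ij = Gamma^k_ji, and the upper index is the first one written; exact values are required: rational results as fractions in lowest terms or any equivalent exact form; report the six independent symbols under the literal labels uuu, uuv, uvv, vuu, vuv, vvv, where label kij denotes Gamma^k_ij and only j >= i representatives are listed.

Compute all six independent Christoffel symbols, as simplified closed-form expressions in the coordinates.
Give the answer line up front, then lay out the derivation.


Answer: Gamma_uuu = 0, Gamma_uuv = 0, Gamma_uvv = 0, Gamma_vuu = 0, Gamma_vuv = 0, Gamma_vvv = 18*v^3/(9*v^4 + 4)

E = 1; F = 0; G = 1 + (9/4)*v^4
Gamma^k_ij = (1/2) g^{kl} (d_i g_jl + d_j g_il - d_l g_ij), with g^inv = (1/(EG-F^2)) [[G, -F], [-F, E]]
first partials: E_u = 0, E_v = 0, F_u = 0, F_v = 0, G_u = 0, G_v = 9*v^3
D = EG - F^2 = 1 + (9/4)*v^4
expanded: Gamma^u_uu = (G E_u - 2F F_u + F E_v)/(2D), Gamma^u_uv = (G E_v - F G_u)/(2D), Gamma^u_vv = (2G F_v - G G_u - F G_v)/(2D), Gamma^v_uu = (2E F_u - E E_v - F E_u)/(2D), Gamma^v_uv = (E G_u - F E_v)/(2D), Gamma^v_vv = (E G_v - 2F F_v + F G_u)/(2D); substitute and cancel common factors


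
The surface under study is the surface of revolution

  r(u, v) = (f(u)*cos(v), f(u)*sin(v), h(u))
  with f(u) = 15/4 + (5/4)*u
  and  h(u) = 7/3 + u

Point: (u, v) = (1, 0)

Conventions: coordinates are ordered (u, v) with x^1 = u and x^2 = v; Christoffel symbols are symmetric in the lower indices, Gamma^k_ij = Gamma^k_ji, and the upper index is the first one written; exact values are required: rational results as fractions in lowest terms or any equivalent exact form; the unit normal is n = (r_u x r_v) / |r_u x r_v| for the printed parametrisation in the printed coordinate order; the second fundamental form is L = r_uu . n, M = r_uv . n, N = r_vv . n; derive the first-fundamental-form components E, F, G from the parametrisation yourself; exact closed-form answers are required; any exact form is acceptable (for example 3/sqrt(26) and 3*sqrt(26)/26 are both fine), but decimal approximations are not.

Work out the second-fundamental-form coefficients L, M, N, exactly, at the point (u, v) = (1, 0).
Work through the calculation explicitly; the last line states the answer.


f = 5, f' = 5/4, f'' = 0, h' = 1, h'' = 0
E = 41/16, F = 0, G = 25; answer radicand W^2 = 41/16
unnormalised second-form numerators: l = 0, m = 0, n = 5; L = l/sqrt(41/16), and similarly M = m/sqrt(W^2), N = n/sqrt(W^2)

Answer: L = 0, M = 0, N = 20*sqrt(41)/41


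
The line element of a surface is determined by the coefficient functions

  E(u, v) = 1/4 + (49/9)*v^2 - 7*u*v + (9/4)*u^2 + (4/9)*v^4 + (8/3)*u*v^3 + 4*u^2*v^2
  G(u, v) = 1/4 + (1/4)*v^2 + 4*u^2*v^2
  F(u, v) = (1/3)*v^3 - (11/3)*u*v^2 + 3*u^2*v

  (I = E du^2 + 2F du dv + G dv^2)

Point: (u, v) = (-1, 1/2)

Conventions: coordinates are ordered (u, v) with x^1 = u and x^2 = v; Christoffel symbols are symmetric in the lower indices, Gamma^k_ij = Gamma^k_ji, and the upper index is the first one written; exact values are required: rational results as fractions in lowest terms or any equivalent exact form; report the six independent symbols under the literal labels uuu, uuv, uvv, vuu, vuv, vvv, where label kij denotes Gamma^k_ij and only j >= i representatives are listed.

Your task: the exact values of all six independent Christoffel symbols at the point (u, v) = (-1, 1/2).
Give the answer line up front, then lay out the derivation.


Answer: Gamma_uuu = 12276/2609, Gamma_uuv = 6960/2609, Gamma_uvv = 2976/2609, Gamma_vuu = -45356/2609, Gamma_vuv = -15024/2609, Gamma_vvv = -1350/2609

E = 145/18, F = 59/24, G = 21/16 at the point
E_u = -29/3, E_v = 44/3, F_u = -47/12, F_v = 83/12, G_u = -2, G_v = 17/4
EG - F^2 = 2609/576;  g^inv = (576/2609) * [[21/16, -59/24], [-59/24, 145/18]]
first-kind symbols [ij,l] = (1/2)(d_i g_jl + d_j g_il - d_l g_ij): [uu,u] = E_u/2 = -29/6, [uu,v] = F_u - E_v/2 = -45/4, [uv,u] = E_v/2 = 22/3, [uv,v] = G_u/2 = -1, [vv,u] = F_v - G_u/2 = 95/12, [vv,v] = G_v/2 = 17/8
Gamma^u_ij = (G*[ij,u] - F*[ij,v])/(EG - F^2), Gamma^v_ij = (E*[ij,v] - F*[ij,u])/(EG - F^2)


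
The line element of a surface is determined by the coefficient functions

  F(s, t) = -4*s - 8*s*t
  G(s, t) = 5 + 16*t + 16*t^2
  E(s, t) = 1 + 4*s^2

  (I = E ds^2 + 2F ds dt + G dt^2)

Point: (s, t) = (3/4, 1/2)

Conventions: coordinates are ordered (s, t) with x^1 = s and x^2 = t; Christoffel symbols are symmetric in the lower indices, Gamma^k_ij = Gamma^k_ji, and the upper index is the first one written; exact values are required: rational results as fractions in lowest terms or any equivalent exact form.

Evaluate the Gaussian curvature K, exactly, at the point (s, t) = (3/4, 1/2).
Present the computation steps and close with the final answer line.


E = 13/4, F = -6, G = 17, EG - F^2 = 77/4 at the point
E_s = 6, E_t = 0, F_s = -8, F_t = -6, G_s = 0, G_t = 32
E_tt = 0, F_st = -8, G_ss = 0
Compute both Brioschi determinants and normalise by (EG - F^2)^2.
M1 = [[-E_tt/2 + F_st - G_ss/2, E_s/2, F_s - E_t/2], [F_t - G_s/2, E, F], [G_t/2, F, G]] = [[-8, 3, -8], [-6, 13/4, -6], [16, -6, 17]]; det M1 = -8
M2 = [[0, E_t/2, G_s/2], [E_t/2, E, F], [G_s/2, F, G]] = [[0, 0, 0], [0, 13/4, -6], [0, -6, 17]]; det M2 = 0
det M1 - det M2 = -8; K = -8 / (77/4)^2 = -128/5929

Answer: K = -128/5929


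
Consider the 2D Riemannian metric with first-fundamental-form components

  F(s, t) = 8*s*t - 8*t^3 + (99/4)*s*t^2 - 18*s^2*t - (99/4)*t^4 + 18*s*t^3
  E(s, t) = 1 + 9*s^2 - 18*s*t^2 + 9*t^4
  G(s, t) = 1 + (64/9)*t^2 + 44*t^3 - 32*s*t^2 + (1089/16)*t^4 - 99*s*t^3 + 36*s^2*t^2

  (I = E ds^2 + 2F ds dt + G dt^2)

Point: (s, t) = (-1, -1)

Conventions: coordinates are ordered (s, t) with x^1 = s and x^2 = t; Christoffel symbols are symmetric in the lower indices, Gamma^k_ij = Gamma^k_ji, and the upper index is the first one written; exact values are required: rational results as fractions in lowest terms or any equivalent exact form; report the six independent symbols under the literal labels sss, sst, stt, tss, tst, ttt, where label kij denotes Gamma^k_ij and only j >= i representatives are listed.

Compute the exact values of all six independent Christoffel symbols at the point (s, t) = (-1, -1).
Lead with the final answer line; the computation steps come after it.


Answer: Gamma_sss = -2592/5353, Gamma_sst = -5184/5353, Gamma_stt = 6768/5353, Gamma_tss = -180/5353, Gamma_tst = -360/5353, Gamma_ttt = 470/5353

E = 37, F = 5/2, G = 169/144 at the point
E_s = -36, E_t = -72, F_s = -149/4, F_t = 89/2, G_s = -5, G_t = 235/36
EG - F^2 = 5353/144;  g^inv = (144/5353) * [[169/144, -5/2], [-5/2, 37]]
first-kind symbols [ij,l] = (1/2)(d_i g_jl + d_j g_il - d_l g_ij): [ss,s] = E_s/2 = -18, [ss,t] = F_s - E_t/2 = -5/4, [st,s] = E_t/2 = -36, [st,t] = G_s/2 = -5/2, [tt,s] = F_t - G_s/2 = 47, [tt,t] = G_t/2 = 235/72
Gamma^s_ij = (G*[ij,s] - F*[ij,t])/(EG - F^2), Gamma^t_ij = (E*[ij,t] - F*[ij,s])/(EG - F^2)


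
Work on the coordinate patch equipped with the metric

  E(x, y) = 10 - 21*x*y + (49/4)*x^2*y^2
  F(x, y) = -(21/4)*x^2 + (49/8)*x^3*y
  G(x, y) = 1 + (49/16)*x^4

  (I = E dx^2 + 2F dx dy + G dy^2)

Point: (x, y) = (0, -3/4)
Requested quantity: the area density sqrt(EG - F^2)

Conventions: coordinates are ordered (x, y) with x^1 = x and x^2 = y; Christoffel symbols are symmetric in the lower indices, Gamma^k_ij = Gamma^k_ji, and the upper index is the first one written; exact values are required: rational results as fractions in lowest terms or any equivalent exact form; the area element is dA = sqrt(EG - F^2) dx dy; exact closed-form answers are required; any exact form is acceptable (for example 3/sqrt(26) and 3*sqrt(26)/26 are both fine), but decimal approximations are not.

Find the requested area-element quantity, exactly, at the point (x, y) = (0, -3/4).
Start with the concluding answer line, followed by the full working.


Answer: sqrt(EG - F^2) = sqrt(10)

E = 10, F = 0, G = 1; EG - F^2 = 10


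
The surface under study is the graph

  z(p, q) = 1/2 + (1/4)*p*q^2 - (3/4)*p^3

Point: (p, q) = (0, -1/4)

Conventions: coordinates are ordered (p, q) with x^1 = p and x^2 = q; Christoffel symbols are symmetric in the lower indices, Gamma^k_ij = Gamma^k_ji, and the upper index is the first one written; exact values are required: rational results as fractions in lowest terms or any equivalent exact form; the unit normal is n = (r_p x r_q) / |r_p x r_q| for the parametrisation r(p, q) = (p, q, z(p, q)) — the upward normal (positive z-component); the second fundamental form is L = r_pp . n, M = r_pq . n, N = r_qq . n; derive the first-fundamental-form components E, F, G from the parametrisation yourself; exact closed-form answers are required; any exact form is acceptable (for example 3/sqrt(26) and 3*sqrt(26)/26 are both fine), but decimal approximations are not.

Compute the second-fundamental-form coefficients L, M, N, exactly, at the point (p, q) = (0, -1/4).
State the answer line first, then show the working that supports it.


Answer: L = 0, M = -8*sqrt(4097)/4097, N = 0

z_p = 1/64, z_q = 0, z_pp = 0, z_pq = -1/8, z_qq = 0
E = 4097/4096, F = 0, G = 1; answer radicand W^2 = 4097/4096
unnormalised second-form numerators: l = 0, m = -1/8, n = 0; L = l/sqrt(4097/4096), and similarly M = m/sqrt(W^2), N = n/sqrt(W^2)


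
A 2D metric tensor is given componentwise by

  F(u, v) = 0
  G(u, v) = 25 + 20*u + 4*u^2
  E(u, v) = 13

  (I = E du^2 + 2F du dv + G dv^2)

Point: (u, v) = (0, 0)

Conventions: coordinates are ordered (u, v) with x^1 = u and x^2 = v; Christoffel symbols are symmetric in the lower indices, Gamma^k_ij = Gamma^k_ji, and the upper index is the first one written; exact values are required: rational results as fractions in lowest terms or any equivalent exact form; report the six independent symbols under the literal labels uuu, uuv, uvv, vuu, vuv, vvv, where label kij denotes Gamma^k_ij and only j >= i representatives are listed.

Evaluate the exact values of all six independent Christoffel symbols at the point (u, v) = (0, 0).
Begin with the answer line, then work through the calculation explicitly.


Answer: Gamma_uuu = 0, Gamma_uuv = 0, Gamma_uvv = -10/13, Gamma_vuu = 0, Gamma_vuv = 2/5, Gamma_vvv = 0

E = 13, F = 0, G = 25 at the point
E_u = 0, E_v = 0, F_u = 0, F_v = 0, G_u = 20, G_v = 0
EG - F^2 = 325;  g^inv = (1/325) * [[25, 0], [0, 13]]
first-kind symbols [ij,l] = (1/2)(d_i g_jl + d_j g_il - d_l g_ij): [uu,u] = E_u/2 = 0, [uu,v] = F_u - E_v/2 = 0, [uv,u] = E_v/2 = 0, [uv,v] = G_u/2 = 10, [vv,u] = F_v - G_u/2 = -10, [vv,v] = G_v/2 = 0
Gamma^u_ij = (G*[ij,u] - F*[ij,v])/(EG - F^2), Gamma^v_ij = (E*[ij,v] - F*[ij,u])/(EG - F^2)


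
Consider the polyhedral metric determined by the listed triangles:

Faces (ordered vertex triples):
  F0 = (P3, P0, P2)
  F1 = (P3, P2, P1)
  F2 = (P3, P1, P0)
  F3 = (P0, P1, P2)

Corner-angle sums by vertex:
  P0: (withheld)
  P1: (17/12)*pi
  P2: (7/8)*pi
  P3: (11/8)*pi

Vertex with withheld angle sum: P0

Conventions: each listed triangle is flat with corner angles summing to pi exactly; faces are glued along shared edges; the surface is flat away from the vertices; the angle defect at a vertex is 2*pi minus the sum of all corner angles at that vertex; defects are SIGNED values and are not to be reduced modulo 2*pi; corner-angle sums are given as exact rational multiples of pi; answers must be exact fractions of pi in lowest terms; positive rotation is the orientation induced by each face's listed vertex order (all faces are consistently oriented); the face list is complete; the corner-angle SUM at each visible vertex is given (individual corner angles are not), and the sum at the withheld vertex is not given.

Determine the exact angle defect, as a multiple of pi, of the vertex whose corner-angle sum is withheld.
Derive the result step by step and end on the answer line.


V = 4, E = 6, F = 4; chi = V - E + F = 2
Gauss-Bonnet: total defect = 2*pi*chi = 4*pi; visible defects sum to (7/3)*pi

Answer: defect(P0) = (5/3)*pi


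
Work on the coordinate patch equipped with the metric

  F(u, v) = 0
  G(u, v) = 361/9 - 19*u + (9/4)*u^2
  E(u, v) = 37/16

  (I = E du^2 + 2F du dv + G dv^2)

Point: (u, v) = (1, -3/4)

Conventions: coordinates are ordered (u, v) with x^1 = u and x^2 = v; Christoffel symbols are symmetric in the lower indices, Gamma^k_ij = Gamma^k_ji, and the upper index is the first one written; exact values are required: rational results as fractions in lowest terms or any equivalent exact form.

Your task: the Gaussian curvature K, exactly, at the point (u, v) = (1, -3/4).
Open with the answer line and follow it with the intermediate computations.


Answer: K = 0

E = 37/16, F = 0, G = 841/36, EG - F^2 = 31117/576 at the point
E_u = 0, E_v = 0, F_u = 0, F_v = 0, G_u = -29/2, G_v = 0
E_vv = 0, F_uv = 0, G_uu = 9/2
By Brioschi, K is (det M1 - det M2) divided by (EG - F^2) squared.
M1 = [[-E_vv/2 + F_uv - G_uu/2, E_u/2, F_u - E_v/2], [F_v - G_u/2, E, F], [G_v/2, F, G]] = [[-9/4, 0, 0], [29/4, 37/16, 0], [0, 0, 841/36]]; det M1 = -31117/256
M2 = [[0, E_v/2, G_u/2], [E_v/2, E, F], [G_u/2, F, G]] = [[0, 0, -29/4], [0, 37/16, 0], [-29/4, 0, 841/36]]; det M2 = -31117/256
det M1 - det M2 = 0; K = 0 / (31117/576)^2 = 0


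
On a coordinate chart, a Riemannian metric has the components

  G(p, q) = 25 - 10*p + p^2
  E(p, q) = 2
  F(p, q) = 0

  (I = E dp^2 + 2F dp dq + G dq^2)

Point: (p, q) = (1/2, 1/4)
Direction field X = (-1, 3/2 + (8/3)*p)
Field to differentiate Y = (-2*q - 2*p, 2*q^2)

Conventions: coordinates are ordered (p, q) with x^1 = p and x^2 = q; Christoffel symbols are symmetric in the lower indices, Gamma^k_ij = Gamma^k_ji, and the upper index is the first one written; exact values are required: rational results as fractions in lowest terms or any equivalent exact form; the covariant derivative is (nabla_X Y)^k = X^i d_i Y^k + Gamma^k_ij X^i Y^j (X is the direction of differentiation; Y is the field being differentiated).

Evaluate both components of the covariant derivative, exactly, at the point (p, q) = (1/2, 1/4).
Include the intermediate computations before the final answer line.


E = 2, F = 0, G = 81/4 at the point
E_p = 0, E_q = 0, F_p = 0, F_q = 0, G_p = -9, G_q = 0
EG - F^2 = 81/2;  g^inv = (2/81) * [[81/4, 0], [0, 2]]
first-kind symbols [ij,l] = (1/2)(d_i g_jl + d_j g_il - d_l g_ij): [pp,p] = E_p/2 = 0, [pp,q] = F_p - E_q/2 = 0, [pq,p] = E_q/2 = 0, [pq,q] = G_p/2 = -9/2, [qq,p] = F_q - G_p/2 = 9/2, [qq,q] = G_q/2 = 0
Gamma^p_ij = (G*[ij,p] - F*[ij,q])/(EG - F^2), Gamma^q_ij = (E*[ij,q] - F*[ij,p])/(EG - F^2)
Gamma_ppp = 0, Gamma_ppq = 0, Gamma_pqq = 9/4, Gamma_qpp = 0, Gamma_qpq = -2/9, Gamma_qqq = 0
X = (-1, 17/6), Y = (-3/2, 1/8) at the point

Answer: (nabla_X Y)^p = -551/192, (nabla_X Y)^q = 137/36


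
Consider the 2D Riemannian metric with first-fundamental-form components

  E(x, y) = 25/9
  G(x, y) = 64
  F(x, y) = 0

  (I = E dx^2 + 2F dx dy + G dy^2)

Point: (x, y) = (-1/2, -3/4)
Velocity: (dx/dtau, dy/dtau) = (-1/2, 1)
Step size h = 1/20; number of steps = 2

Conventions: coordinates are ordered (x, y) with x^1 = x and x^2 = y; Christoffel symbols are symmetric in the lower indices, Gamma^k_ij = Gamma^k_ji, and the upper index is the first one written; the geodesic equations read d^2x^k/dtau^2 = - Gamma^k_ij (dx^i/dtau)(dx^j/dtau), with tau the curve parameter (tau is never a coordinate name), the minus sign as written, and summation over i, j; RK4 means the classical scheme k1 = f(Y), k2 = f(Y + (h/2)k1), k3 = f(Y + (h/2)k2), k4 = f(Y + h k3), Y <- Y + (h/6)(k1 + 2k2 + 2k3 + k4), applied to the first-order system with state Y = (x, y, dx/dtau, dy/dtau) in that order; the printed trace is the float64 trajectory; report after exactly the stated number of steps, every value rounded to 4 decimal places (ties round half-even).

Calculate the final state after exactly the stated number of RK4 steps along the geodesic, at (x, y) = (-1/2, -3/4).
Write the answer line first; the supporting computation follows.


Answer: x = -0.5500, y = -0.6500, dx/dtau = -0.5000, dy/dtau = 1.0000

f(Y) = (dx/dtau, dy/dtau, -Gamma^x_ij Y'^i Y'^j, -Gamma^y_ij Y'^i Y'^j) with the Gammas evaluated at the stage position; h = 0.050000; intermediate values shown to 6 dp
step 0: x = -0.5000, y = -0.7500, dx/dtau = -0.5000, dy/dtau = 1.0000
step 1:
  k1: at (x, y) = (-0.500000, -0.750000), (dx/dtau, dy/dtau) = (-0.500000, 1.000000); Gamma_xxx = 0.000000, Gamma_xxy = 0.000000, Gamma_xyy = 0.000000, Gamma_yxx = 0.000000, Gamma_yxy = 0.000000, Gamma_yyy = 0.000000; k1 = (-0.500000, 1.000000, 0.000000, 0.000000)
  k2: at (x, y) = (-0.512500, -0.725000), (dx/dtau, dy/dtau) = (-0.500000, 1.000000); Gamma_xxx = 0.000000, Gamma_xxy = 0.000000, Gamma_xyy = 0.000000, Gamma_yxx = 0.000000, Gamma_yxy = 0.000000, Gamma_yyy = 0.000000; k2 = (-0.500000, 1.000000, 0.000000, 0.000000)
  k3: at (x, y) = (-0.512500, -0.725000), (dx/dtau, dy/dtau) = (-0.500000, 1.000000); Gamma_xxx = 0.000000, Gamma_xxy = 0.000000, Gamma_xyy = 0.000000, Gamma_yxx = 0.000000, Gamma_yxy = 0.000000, Gamma_yyy = 0.000000; k3 = (-0.500000, 1.000000, 0.000000, 0.000000)
  k4: at (x, y) = (-0.525000, -0.700000), (dx/dtau, dy/dtau) = (-0.500000, 1.000000); Gamma_xxx = 0.000000, Gamma_xxy = 0.000000, Gamma_xyy = 0.000000, Gamma_yxx = 0.000000, Gamma_yxy = 0.000000, Gamma_yyy = 0.000000; k4 = (-0.500000, 1.000000, 0.000000, 0.000000)
  Y <- Y + (h/6)(k1 + 2k2 + 2k3 + k4): x = -0.5250, y = -0.7000, dx/dtau = -0.5000, dy/dtau = 1.0000
step 2:
  k1: at (x, y) = (-0.525000, -0.700000), (dx/dtau, dy/dtau) = (-0.500000, 1.000000); Gamma_xxx = 0.000000, Gamma_xxy = 0.000000, Gamma_xyy = 0.000000, Gamma_yxx = 0.000000, Gamma_yxy = 0.000000, Gamma_yyy = 0.000000; k1 = (-0.500000, 1.000000, 0.000000, 0.000000)
  k2: at (x, y) = (-0.537500, -0.675000), (dx/dtau, dy/dtau) = (-0.500000, 1.000000); Gamma_xxx = 0.000000, Gamma_xxy = 0.000000, Gamma_xyy = 0.000000, Gamma_yxx = 0.000000, Gamma_yxy = 0.000000, Gamma_yyy = 0.000000; k2 = (-0.500000, 1.000000, 0.000000, 0.000000)
  k3: at (x, y) = (-0.537500, -0.675000), (dx/dtau, dy/dtau) = (-0.500000, 1.000000); Gamma_xxx = 0.000000, Gamma_xxy = 0.000000, Gamma_xyy = 0.000000, Gamma_yxx = 0.000000, Gamma_yxy = 0.000000, Gamma_yyy = 0.000000; k3 = (-0.500000, 1.000000, 0.000000, 0.000000)
  k4: at (x, y) = (-0.550000, -0.650000), (dx/dtau, dy/dtau) = (-0.500000, 1.000000); Gamma_xxx = 0.000000, Gamma_xxy = 0.000000, Gamma_xyy = 0.000000, Gamma_yxx = 0.000000, Gamma_yxy = 0.000000, Gamma_yyy = 0.000000; k4 = (-0.500000, 1.000000, 0.000000, 0.000000)
  Y <- Y + (h/6)(k1 + 2k2 + 2k3 + k4): x = -0.5500, y = -0.6500, dx/dtau = -0.5000, dy/dtau = 1.0000


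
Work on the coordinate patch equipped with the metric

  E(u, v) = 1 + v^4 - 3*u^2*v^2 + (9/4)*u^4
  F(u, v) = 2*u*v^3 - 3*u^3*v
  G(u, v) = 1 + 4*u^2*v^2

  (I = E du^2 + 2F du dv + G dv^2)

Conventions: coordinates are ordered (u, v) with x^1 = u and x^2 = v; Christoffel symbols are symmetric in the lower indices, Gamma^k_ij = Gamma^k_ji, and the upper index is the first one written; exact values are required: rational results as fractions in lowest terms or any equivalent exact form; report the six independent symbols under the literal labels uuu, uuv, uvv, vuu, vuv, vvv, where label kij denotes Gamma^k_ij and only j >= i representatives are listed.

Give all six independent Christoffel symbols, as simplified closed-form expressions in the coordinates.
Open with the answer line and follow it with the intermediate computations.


Answer: Gamma_uuu = (18*u^3 - 12*u*v^2)/(9*u^4 + 4*u^2*v^2 + 4*v^4 + 4), Gamma_uuv = (-12*u^2*v + 8*v^3)/(9*u^4 + 4*u^2*v^2 + 4*v^4 + 4), Gamma_uvv = (-12*u^3 + 8*u*v^2)/(9*u^4 + 4*u^2*v^2 + 4*v^4 + 4), Gamma_vuu = -24*u^2*v/(9*u^4 + 4*u^2*v^2 + 4*v^4 + 4), Gamma_vuv = 16*u*v^2/(9*u^4 + 4*u^2*v^2 + 4*v^4 + 4), Gamma_vvv = 16*u^2*v/(9*u^4 + 4*u^2*v^2 + 4*v^4 + 4)

E = 1 + v^4 - 3*u^2*v^2 + (9/4)*u^4; F = 2*u*v^3 - 3*u^3*v; G = 1 + 4*u^2*v^2
Gamma^k_ij = (1/2) g^{kl} (d_i g_jl + d_j g_il - d_l g_ij), with g^inv = (1/(EG-F^2)) [[G, -F], [-F, E]]
first partials: E_u = -6*u*v^2 + 9*u^3, E_v = 4*v^3 - 6*u^2*v, F_u = 2*v^3 - 9*u^2*v, F_v = 6*u*v^2 - 3*u^3, G_u = 8*u*v^2, G_v = 8*u^2*v
D = EG - F^2 = 1 + v^4 + u^2*v^2 + (9/4)*u^4
expanded: Gamma^u_uu = (G E_u - 2F F_u + F E_v)/(2D), Gamma^u_uv = (G E_v - F G_u)/(2D), Gamma^u_vv = (2G F_v - G G_u - F G_v)/(2D), Gamma^v_uu = (2E F_u - E E_v - F E_u)/(2D), Gamma^v_uv = (E G_u - F E_v)/(2D), Gamma^v_vv = (E G_v - 2F F_v + F G_u)/(2D); substitute and cancel common factors


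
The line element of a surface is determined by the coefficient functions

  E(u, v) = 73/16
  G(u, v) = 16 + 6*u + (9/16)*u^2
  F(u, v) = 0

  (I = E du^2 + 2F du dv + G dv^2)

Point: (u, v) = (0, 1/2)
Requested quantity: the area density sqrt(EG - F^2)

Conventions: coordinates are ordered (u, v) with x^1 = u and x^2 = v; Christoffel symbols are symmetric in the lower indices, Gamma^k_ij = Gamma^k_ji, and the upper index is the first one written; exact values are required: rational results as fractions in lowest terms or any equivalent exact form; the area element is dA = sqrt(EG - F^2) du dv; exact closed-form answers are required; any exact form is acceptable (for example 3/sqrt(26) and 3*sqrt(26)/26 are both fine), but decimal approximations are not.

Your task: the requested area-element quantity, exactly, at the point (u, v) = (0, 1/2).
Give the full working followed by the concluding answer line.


E = 73/16, F = 0, G = 16; EG - F^2 = 73

Answer: sqrt(EG - F^2) = sqrt(73)


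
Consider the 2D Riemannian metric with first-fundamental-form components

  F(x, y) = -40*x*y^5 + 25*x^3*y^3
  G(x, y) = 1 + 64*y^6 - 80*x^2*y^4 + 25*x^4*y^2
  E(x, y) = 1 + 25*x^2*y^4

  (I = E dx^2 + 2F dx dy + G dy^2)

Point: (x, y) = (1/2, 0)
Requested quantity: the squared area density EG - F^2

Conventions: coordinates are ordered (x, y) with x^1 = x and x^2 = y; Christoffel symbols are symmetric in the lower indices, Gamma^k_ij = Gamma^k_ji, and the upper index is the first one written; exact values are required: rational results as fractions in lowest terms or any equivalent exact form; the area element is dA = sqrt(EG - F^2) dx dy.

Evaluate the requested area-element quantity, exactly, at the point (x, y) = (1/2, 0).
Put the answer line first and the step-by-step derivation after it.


Answer: EG - F^2 = 1

E = 1, F = 0, G = 1; EG - F^2 = 1


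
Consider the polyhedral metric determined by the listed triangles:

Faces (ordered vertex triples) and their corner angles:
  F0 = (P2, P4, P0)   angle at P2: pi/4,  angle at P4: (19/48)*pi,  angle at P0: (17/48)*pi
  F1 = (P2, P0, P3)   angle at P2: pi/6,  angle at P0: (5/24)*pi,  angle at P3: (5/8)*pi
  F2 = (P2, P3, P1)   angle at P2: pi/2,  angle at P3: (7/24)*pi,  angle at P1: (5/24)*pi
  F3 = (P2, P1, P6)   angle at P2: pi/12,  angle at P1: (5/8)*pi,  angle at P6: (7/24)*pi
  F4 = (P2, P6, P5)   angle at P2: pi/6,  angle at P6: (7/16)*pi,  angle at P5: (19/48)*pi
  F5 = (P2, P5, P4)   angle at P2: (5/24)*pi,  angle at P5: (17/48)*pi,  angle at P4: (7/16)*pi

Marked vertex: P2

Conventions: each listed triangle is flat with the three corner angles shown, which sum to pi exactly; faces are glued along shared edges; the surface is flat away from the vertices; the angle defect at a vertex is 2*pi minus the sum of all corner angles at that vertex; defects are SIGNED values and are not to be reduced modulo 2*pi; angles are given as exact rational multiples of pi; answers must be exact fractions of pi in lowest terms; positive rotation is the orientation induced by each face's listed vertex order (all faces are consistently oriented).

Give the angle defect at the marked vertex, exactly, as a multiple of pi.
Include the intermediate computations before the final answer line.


Sum of corner angles at P2: (11/8)*pi
defect = 2*pi - (11/8)*pi

Answer: defect(P2) = (5/8)*pi


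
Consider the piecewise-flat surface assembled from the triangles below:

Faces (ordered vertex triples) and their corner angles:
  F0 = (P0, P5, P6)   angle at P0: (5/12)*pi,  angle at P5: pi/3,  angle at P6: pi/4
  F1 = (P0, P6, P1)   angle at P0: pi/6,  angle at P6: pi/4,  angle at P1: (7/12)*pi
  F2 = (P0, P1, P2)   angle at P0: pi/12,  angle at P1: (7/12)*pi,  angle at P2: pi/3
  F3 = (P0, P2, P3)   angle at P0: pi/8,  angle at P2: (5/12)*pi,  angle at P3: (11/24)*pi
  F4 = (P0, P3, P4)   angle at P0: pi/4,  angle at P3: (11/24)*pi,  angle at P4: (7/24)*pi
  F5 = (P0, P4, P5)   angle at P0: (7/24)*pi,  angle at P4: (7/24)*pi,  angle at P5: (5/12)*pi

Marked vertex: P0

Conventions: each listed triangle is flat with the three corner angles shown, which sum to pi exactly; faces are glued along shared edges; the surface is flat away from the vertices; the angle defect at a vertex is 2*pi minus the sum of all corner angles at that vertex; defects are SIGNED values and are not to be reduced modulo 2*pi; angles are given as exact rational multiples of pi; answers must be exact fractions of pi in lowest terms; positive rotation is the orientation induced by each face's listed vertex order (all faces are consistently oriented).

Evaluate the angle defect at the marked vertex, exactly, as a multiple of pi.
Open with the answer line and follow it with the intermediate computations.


Answer: defect(P0) = (2/3)*pi

Sum of corner angles at P0: (4/3)*pi
defect = 2*pi - (4/3)*pi


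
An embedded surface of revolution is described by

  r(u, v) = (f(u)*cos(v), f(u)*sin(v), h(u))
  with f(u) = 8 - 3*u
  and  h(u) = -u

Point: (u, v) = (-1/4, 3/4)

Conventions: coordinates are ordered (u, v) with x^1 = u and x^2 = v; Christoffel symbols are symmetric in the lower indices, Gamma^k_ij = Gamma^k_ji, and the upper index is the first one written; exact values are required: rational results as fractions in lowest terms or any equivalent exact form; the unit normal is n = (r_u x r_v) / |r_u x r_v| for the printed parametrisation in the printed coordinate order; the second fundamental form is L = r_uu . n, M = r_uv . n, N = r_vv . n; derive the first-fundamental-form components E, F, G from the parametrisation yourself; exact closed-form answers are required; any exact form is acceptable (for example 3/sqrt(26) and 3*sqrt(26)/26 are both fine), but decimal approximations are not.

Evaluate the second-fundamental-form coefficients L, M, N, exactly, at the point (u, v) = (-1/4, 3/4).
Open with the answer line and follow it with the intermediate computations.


Answer: L = 0, M = 0, N = -7*sqrt(10)/8

f = 35/4, f' = -3, f'' = 0, h' = -1, h'' = 0
E = 10, F = 0, G = 1225/16; answer radicand W^2 = 10
unnormalised second-form numerators: l = 0, m = 0, n = -35/4; L = l/sqrt(10), and similarly M = m/sqrt(W^2), N = n/sqrt(W^2)


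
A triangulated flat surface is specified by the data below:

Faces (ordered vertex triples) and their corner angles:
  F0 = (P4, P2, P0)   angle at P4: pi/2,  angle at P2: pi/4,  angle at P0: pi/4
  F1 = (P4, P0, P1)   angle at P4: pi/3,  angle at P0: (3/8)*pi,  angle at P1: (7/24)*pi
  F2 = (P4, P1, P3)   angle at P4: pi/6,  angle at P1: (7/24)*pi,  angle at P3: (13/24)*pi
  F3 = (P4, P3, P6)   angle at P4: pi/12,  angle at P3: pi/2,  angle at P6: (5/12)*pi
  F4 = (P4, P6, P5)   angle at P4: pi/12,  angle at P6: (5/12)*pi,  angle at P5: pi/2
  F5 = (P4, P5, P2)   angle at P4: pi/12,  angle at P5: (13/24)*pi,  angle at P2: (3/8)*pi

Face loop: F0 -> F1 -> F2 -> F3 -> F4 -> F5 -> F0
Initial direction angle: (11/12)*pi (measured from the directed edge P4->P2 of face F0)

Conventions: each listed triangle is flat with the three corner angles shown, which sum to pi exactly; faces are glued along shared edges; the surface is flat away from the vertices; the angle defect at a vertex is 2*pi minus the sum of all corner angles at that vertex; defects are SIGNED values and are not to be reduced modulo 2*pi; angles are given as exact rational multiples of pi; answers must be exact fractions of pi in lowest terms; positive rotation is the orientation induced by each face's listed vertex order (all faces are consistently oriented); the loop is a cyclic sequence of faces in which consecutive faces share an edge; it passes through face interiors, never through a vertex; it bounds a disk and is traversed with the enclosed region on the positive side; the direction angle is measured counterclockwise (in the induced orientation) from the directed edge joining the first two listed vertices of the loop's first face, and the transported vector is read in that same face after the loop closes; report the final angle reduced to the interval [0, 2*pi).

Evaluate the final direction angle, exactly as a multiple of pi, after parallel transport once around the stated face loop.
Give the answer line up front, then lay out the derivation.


Answer: final direction angle = (5/3)*pi

enclosed vertex P4: corner angles sum to (5/4)*pi, defect = 2*pi - (5/4)*pi = (3/4)*pi
the rotation equals the total enclosed defect, so the final angle is initial + defects (mod 2*pi)
final angle = (11/12)*pi + (3/4)*pi = (5/3)*pi (mod 2*pi)


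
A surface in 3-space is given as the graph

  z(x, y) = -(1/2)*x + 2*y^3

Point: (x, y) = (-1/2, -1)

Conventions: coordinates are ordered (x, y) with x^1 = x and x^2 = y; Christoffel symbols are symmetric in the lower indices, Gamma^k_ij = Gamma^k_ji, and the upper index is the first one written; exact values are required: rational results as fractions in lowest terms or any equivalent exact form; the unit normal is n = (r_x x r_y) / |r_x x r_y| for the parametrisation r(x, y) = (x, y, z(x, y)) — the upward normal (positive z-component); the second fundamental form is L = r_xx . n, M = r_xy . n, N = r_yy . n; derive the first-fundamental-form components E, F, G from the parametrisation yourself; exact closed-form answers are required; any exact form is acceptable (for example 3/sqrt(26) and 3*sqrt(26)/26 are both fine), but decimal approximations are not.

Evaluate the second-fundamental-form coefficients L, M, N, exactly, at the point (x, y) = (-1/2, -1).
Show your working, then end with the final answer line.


z_x = -1/2, z_y = 6, z_xx = 0, z_xy = 0, z_yy = -12
E = 5/4, F = -3, G = 37; answer radicand W^2 = 149/4
unnormalised second-form numerators: l = 0, m = 0, n = -12; L = l/sqrt(149/4), and similarly M = m/sqrt(W^2), N = n/sqrt(W^2)

Answer: L = 0, M = 0, N = -24*sqrt(149)/149


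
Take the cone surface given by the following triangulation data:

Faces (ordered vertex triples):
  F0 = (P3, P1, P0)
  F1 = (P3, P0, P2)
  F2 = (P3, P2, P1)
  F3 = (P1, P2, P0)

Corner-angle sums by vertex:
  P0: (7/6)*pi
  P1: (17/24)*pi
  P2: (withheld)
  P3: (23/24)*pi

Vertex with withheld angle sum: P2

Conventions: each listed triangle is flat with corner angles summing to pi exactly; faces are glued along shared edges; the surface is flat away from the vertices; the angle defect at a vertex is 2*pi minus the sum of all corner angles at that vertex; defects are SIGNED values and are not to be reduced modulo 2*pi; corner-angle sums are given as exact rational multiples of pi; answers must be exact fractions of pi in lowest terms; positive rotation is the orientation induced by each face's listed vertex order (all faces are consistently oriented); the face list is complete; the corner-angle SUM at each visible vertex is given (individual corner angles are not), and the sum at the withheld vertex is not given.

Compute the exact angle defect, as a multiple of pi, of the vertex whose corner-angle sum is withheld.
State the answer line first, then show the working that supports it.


Answer: defect(P2) = (5/6)*pi

V = 4, E = 6, F = 4; chi = V - E + F = 2
Gauss-Bonnet: total defect = 2*pi*chi = 4*pi; visible defects sum to (19/6)*pi


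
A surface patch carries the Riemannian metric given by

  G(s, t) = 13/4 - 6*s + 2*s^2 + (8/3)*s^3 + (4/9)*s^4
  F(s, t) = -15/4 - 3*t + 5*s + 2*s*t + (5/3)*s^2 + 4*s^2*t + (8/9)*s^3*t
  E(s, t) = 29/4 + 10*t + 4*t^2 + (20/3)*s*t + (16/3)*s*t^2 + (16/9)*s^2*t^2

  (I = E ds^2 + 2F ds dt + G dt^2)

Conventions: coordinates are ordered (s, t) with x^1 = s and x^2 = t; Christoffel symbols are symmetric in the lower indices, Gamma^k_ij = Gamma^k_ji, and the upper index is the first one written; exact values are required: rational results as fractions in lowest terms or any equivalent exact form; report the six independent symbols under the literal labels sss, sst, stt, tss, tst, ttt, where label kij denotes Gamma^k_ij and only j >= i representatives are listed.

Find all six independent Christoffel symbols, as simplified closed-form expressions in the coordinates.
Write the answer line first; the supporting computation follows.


Answer: Gamma_sss = (32*s*t^2 + 48*t^2 + 60*t)/(8*s^4 + 48*s^3 + 32*s^2*t^2 + 36*s^2 + 96*s*t^2 + 120*s*t - 108*s + 72*t^2 + 180*t + 171), Gamma_sst = (32*s^2*t + 96*s*t + 60*s + 72*t + 90)/(8*s^4 + 48*s^3 + 32*s^2*t^2 + 36*s^2 + 96*s*t^2 + 120*s*t - 108*s + 72*t^2 + 180*t + 171), Gamma_stt = 0, Gamma_tss = (16*s^2*t + 48*s*t - 36*t)/(8*s^4 + 48*s^3 + 32*s^2*t^2 + 36*s^2 + 96*s*t^2 + 120*s*t - 108*s + 72*t^2 + 180*t + 171), Gamma_tst = (16*s^3 + 72*s^2 + 36*s - 54)/(8*s^4 + 48*s^3 + 32*s^2*t^2 + 36*s^2 + 96*s*t^2 + 120*s*t - 108*s + 72*t^2 + 180*t + 171), Gamma_ttt = 0

E = 29/4 + 10*t + 4*t^2 + (20/3)*s*t + (16/3)*s*t^2 + (16/9)*s^2*t^2; F = -15/4 - 3*t + 5*s + 2*s*t + (5/3)*s^2 + 4*s^2*t + (8/9)*s^3*t; G = 13/4 - 6*s + 2*s^2 + (8/3)*s^3 + (4/9)*s^4
Gamma^k_ij = (1/2) g^{kl} (d_i g_jl + d_j g_il - d_l g_ij), with g^inv = (1/(EG-F^2)) [[G, -F], [-F, E]]
first partials: E_s = (20/3)*t + (16/3)*t^2 + (32/9)*s*t^2, E_t = 10 + 8*t + (20/3)*s + (32/3)*s*t + (32/9)*s^2*t, F_s = 5 + 2*t + (10/3)*s + 8*s*t + (8/3)*s^2*t, F_t = -3 + 2*s + 4*s^2 + (8/9)*s^3, G_s = -6 + 4*s + 8*s^2 + (16/9)*s^3, G_t = 0
D = EG - F^2 = 19/2 + 10*t - 6*s + 4*t^2 + (20/3)*s*t + 2*s^2 + (16/3)*s*t^2 + (8/3)*s^3 + (16/9)*s^2*t^2 + (4/9)*s^4
expanded: Gamma^s_ss = (G E_s - 2F F_s + F E_t)/(2D), Gamma^s_st = (G E_t - F G_s)/(2D), Gamma^s_tt = (2G F_t - G G_s - F G_t)/(2D), Gamma^t_ss = (2E F_s - E E_t - F E_s)/(2D), Gamma^t_st = (E G_s - F E_t)/(2D), Gamma^t_tt = (E G_t - 2F F_t + F G_s)/(2D); substitute and cancel common factors


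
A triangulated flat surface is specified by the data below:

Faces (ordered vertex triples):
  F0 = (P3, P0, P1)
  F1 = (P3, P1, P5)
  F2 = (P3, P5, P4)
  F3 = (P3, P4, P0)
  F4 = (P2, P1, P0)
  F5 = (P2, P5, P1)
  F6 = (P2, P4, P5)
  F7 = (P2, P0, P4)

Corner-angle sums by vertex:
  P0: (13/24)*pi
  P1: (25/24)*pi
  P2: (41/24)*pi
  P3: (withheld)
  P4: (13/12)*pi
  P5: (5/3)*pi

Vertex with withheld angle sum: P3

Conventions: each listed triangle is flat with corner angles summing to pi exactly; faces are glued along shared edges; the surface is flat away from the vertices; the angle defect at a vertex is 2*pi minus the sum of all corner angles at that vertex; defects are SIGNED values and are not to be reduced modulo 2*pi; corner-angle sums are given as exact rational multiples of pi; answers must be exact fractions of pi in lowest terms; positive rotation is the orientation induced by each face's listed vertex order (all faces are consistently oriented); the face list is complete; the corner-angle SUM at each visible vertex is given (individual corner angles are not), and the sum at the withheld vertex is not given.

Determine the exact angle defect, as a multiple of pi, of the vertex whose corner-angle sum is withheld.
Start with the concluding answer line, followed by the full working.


Answer: defect(P3) = pi/24

V = 6, E = 12, F = 8; chi = V - E + F = 2
Gauss-Bonnet: total defect = 2*pi*chi = 4*pi; visible defects sum to (95/24)*pi


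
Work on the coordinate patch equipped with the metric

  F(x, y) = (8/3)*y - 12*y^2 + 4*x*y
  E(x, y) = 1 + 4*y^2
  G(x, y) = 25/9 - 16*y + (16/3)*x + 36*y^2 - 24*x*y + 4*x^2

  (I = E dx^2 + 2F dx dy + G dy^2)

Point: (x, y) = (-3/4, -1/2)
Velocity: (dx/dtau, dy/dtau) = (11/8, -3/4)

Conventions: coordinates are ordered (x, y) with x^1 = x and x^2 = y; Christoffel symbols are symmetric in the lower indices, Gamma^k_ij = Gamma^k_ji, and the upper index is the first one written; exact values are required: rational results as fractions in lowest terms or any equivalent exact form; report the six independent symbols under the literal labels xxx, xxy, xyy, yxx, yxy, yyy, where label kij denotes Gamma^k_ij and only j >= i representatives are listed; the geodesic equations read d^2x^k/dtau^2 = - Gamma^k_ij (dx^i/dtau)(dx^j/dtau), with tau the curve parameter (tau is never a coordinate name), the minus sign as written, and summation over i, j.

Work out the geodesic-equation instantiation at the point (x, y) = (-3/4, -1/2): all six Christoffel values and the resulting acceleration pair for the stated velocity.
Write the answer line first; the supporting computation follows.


Answer: Gamma_xxx = 0, Gamma_xxy = -72/361, Gamma_xyy = 216/361, Gamma_yxx = 0, Gamma_yxy = 204/361, Gamma_yyy = -612/361; accelerations (d^2x/dtau^2, d^2y/dtau^2) = (-270/361, 765/361)

E = 2, F = -17/6, G = 325/36 at the point
E_x = 0, E_y = -4, F_x = -2, F_y = 35/3, G_x = 34/3, G_y = -34
EG - F^2 = 361/36;  g^inv = (36/361) * [[325/36, 17/6], [17/6, 2]]
first-kind symbols [ij,l] = (1/2)(d_i g_jl + d_j g_il - d_l g_ij): [xx,x] = E_x/2 = 0, [xx,y] = F_x - E_y/2 = 0, [xy,x] = E_y/2 = -2, [xy,y] = G_x/2 = 17/3, [yy,x] = F_y - G_x/2 = 6, [yy,y] = G_y/2 = -17
Gamma^x_ij = (G*[ij,x] - F*[ij,y])/(EG - F^2), Gamma^y_ij = (E*[ij,y] - F*[ij,x])/(EG - F^2)
Gamma_xxx = 0, Gamma_xxy = -72/361, Gamma_xyy = 216/361, Gamma_yxx = 0, Gamma_yxy = 204/361, Gamma_yyy = -612/361
d^2x/dtau^2 = -(Gamma_xxx*(11/8)^2 + 2*Gamma_xxy*(11/8)*(-3/4) + Gamma_xyy*(-3/4)^2) = -270/361
d^2y/dtau^2 = -(Gamma_yxx*(11/8)^2 + 2*Gamma_yxy*(11/8)*(-3/4) + Gamma_yyy*(-3/4)^2) = 765/361


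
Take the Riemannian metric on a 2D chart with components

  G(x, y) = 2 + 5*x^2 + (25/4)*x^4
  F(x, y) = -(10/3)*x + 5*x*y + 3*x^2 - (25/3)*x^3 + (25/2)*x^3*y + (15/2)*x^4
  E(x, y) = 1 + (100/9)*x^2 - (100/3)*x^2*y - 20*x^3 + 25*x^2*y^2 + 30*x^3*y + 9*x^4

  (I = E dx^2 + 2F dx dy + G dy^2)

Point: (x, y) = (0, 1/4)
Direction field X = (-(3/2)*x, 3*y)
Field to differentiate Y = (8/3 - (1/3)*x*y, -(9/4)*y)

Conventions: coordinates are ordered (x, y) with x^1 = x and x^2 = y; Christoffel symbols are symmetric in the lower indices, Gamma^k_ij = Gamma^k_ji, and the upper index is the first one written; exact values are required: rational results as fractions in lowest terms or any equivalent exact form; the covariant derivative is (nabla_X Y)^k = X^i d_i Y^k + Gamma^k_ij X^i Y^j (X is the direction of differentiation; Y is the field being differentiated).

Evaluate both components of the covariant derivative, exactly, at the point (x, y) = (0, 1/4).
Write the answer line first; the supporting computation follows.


Answer: (nabla_X Y)^x = 0, (nabla_X Y)^y = -27/16

E = 1, F = 0, G = 2 at the point
E_x = 0, E_y = 0, F_x = -25/12, F_y = 0, G_x = 0, G_y = 0
EG - F^2 = 2;  g^inv = (1/2) * [[2, 0], [0, 1]]
first-kind symbols [ij,l] = (1/2)(d_i g_jl + d_j g_il - d_l g_ij): [xx,x] = E_x/2 = 0, [xx,y] = F_x - E_y/2 = -25/12, [xy,x] = E_y/2 = 0, [xy,y] = G_x/2 = 0, [yy,x] = F_y - G_x/2 = 0, [yy,y] = G_y/2 = 0
Gamma^x_ij = (G*[ij,x] - F*[ij,y])/(EG - F^2), Gamma^y_ij = (E*[ij,y] - F*[ij,x])/(EG - F^2)
Gamma_xxx = 0, Gamma_xxy = 0, Gamma_xyy = 0, Gamma_yxx = -25/24, Gamma_yxy = 0, Gamma_yyy = 0
X = (0, 3/4), Y = (8/3, -9/16) at the point


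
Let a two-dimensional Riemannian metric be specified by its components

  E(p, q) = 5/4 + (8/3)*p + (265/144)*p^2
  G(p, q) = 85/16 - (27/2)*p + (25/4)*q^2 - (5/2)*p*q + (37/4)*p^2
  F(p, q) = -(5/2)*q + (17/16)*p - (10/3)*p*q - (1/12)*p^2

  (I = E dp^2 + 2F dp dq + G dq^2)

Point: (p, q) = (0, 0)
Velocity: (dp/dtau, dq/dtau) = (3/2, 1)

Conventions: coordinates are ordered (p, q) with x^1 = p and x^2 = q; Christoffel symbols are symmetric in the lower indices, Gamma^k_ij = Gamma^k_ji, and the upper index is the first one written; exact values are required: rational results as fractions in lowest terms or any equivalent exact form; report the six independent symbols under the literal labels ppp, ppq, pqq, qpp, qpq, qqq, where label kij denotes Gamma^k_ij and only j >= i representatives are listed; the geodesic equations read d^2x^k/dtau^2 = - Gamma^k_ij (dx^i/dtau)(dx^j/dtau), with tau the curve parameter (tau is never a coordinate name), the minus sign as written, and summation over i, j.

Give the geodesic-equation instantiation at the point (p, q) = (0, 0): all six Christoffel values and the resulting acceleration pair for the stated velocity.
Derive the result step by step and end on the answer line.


E = 5/4, F = 0, G = 85/16 at the point
E_p = 8/3, E_q = 0, F_p = 17/16, F_q = -5/2, G_p = -27/2, G_q = 0
EG - F^2 = 425/64;  g^inv = (64/425) * [[85/16, 0], [0, 5/4]]
first-kind symbols [ij,l] = (1/2)(d_i g_jl + d_j g_il - d_l g_ij): [pp,p] = E_p/2 = 4/3, [pp,q] = F_p - E_q/2 = 17/16, [pq,p] = E_q/2 = 0, [pq,q] = G_p/2 = -27/4, [qq,p] = F_q - G_p/2 = 17/4, [qq,q] = G_q/2 = 0
Gamma^p_ij = (G*[ij,p] - F*[ij,q])/(EG - F^2), Gamma^q_ij = (E*[ij,q] - F*[ij,p])/(EG - F^2)
Gamma_ppp = 16/15, Gamma_ppq = 0, Gamma_pqq = 17/5, Gamma_qpp = 1/5, Gamma_qpq = -108/85, Gamma_qqq = 0
d^2p/dtau^2 = -(Gamma_ppp*(3/2)^2 + 2*Gamma_ppq*(3/2)*(1) + Gamma_pqq*(1)^2) = -29/5
d^2q/dtau^2 = -(Gamma_qpp*(3/2)^2 + 2*Gamma_qpq*(3/2)*(1) + Gamma_qqq*(1)^2) = 1143/340

Answer: Gamma_ppp = 16/15, Gamma_ppq = 0, Gamma_pqq = 17/5, Gamma_qpp = 1/5, Gamma_qpq = -108/85, Gamma_qqq = 0; accelerations (d^2p/dtau^2, d^2q/dtau^2) = (-29/5, 1143/340)
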